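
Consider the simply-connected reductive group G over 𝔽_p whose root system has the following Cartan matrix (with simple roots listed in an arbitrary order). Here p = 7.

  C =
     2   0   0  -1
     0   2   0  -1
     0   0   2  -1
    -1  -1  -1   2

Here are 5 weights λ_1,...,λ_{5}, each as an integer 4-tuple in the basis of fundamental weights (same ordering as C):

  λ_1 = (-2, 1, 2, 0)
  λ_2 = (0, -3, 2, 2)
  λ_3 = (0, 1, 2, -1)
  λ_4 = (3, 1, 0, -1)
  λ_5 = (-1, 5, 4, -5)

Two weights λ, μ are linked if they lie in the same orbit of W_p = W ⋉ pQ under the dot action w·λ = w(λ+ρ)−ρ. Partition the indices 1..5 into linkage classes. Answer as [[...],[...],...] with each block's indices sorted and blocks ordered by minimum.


Root system D_4: the 4×4 matrix C matches after relabeling.

W_7-reps of the 5 weights in Ā_7 (same 4-coord order as C):

  1: (1, 2, 3, 0) · 2: (1, 2, 3, 0) · 3: (1, 2, 3, 0) · 4: (4, 2, 1, 0) · 5: (4, 2, 1, 0)

2 distinct reps among the 5 weights ⇒ 2 W_7-linkage classes:

[[1, 2, 3], [4, 5]]


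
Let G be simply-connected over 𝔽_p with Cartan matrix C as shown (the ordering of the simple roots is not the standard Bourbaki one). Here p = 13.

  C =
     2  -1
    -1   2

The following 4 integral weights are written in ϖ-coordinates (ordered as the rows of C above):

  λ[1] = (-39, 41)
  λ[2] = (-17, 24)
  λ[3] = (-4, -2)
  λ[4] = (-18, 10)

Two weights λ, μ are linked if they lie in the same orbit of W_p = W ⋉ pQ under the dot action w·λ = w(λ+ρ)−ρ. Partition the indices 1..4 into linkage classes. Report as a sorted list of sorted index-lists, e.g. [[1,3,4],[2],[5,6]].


C ↔ A_2 under row/col permutation; |W(A_2)| = 6.

Ā_13 reps of the 4 weights (A_2, coords as presented):

  λ_1+ρ ↦ (1, 3) · λ_2+ρ ↦ (1, 3) · λ_3+ρ ↦ (1, 3) · λ_4+ρ ↦ (7, 2)

The 4 indices split into 2 linkage classes (same alcove rep ⇔ same W_13-dot-orbit):

[[1, 2, 3], [4]]


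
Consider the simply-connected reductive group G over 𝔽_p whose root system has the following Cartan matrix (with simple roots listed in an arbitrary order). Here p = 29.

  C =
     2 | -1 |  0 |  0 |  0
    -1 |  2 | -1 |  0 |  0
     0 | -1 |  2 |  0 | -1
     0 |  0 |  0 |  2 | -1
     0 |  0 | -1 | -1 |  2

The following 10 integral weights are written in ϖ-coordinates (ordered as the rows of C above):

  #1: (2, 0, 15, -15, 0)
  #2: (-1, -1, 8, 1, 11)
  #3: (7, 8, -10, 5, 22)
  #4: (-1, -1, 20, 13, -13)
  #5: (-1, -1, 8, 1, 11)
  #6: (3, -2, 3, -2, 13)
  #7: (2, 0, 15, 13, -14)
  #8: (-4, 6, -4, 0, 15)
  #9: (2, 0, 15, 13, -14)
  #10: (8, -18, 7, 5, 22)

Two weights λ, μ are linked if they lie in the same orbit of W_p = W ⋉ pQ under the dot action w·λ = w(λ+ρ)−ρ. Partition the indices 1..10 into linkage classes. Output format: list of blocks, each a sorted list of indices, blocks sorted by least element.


Cartan matrix: type A_5 (|W|=720); un-permuting the 5 rows.

Alcove-folded reps (p=29, 10 weights, presented ϖ-order):

  1: (3, 1, 3, 1, 13);  2: (0, 0, 9, 2, 12);  3: (0, 0, 9, 2, 12);  4: (0, 0, 9, 2, 12);  5: (0, 0, 9, 2, 12);  6: (3, 1, 3, 1, 13);  7: (3, 1, 3, 1, 13);  8: (3, 1, 3, 1, 13);  9: (3, 1, 3, 1, 13);  10: (0, 0, 9, 2, 12)

These 10 weights hit 2 W_29-dot-orbits; sizes (5, 5):

[[1, 6, 7, 8, 9], [2, 3, 4, 5, 10]]


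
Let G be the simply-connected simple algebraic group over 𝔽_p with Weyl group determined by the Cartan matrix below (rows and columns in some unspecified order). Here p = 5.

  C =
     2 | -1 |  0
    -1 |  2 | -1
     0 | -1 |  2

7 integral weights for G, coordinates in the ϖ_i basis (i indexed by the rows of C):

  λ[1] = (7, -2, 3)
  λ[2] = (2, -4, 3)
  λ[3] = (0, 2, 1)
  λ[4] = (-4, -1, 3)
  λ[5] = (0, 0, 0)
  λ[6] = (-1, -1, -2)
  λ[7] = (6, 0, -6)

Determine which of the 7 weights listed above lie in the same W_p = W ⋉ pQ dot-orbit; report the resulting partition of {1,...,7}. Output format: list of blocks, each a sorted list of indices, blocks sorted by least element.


Root system A_3: the 3×3 matrix C matches after relabeling.

λ_j+ρ reflected into Ā_5 (⟨·,θ^∨⟩≤5); 3-tuples as given:

    [1] (1, 1, 1)
    [2] (0, 3, 1)
    [3] (0, 3, 1)
    [4] (0, 3, 1)
    [5] (1, 1, 1)
    [6] (1, 0, 0)
    [7] (0, 2, 2)

4 distinct reps among the 7 weights ⇒ 4 W_5-linkage classes:

[[1, 5], [2, 3, 4], [6], [7]]


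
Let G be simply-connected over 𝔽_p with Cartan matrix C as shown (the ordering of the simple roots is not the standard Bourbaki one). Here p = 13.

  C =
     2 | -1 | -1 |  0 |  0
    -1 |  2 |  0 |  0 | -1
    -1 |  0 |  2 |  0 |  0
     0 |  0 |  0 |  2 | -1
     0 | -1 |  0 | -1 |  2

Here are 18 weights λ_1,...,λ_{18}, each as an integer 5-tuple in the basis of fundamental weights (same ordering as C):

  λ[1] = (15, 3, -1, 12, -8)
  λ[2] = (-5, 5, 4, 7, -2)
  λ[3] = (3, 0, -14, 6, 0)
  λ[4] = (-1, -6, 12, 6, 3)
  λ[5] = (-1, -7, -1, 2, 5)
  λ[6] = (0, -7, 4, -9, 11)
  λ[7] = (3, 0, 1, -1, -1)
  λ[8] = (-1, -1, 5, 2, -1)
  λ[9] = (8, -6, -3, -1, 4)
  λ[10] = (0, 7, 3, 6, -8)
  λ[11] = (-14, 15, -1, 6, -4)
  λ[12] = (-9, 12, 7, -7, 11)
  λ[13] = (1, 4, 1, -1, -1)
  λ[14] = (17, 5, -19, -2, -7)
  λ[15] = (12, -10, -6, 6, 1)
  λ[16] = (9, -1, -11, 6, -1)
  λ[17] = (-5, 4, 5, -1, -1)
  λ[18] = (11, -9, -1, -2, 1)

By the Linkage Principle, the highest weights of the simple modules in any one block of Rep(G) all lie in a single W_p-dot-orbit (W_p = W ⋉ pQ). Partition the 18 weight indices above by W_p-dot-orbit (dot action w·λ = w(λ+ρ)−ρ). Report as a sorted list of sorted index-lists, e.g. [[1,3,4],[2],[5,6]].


Cartan matrix: type A_5 (|W|=720); un-permuting the 5 rows.

Each λ_j+ρ reduced to Ā_13; 5-tuples below use C's row order:

  [1] (0, 0, 6, 3, 0)
  [2] (4, 1, 0, 6, 1)
  [3] (1, 1, 4, 0, 7)
  [4] (4, 1, 2, 0, 0)
  [5] (0, 0, 6, 3, 0)
  [6] (4, 1, 0, 6, 1)
  [7] (4, 1, 2, 0, 0)
  [8] (0, 0, 6, 3, 0)
  [9] (2, 5, 2, 0, 0)
  [10] (1, 1, 4, 0, 7)
  [11] (0, 0, 6, 3, 0)
  [12] (4, 1, 2, 0, 0)
  [13] (2, 5, 2, 0, 0)
  [14] (4, 1, 2, 0, 0)
  [15] (1, 1, 4, 0, 7)
  [16] (0, 0, 6, 3, 0)
  [17] (4, 1, 2, 0, 0)
  [18] (4, 1, 0, 6, 1)

Grouping the 18 weights by Ā_13-representative: 5 linkage classes.

[[1, 5, 8, 11, 16], [2, 6, 18], [3, 10, 15], [4, 7, 12, 14, 17], [9, 13]]


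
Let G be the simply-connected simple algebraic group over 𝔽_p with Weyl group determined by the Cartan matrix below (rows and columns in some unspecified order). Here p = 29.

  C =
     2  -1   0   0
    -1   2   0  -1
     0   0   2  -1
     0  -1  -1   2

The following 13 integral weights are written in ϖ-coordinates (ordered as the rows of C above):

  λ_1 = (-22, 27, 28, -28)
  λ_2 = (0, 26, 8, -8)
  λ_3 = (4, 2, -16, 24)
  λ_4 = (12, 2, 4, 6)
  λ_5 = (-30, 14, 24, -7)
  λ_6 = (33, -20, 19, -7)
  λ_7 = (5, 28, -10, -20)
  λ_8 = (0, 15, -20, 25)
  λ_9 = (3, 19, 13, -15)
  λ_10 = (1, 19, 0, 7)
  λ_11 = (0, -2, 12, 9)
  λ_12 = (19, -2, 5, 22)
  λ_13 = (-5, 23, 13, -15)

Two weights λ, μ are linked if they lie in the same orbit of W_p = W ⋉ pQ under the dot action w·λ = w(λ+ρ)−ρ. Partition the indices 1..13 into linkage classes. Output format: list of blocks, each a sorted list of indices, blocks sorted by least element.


Cartan matrix: type A_4 (|W|=120); un-permuting the 4 rows.

Alcove-folded reps (p=29, 13 weights, presented ϖ-order):

  [1] (0, 20, 1, 7)
  [2] (0, 20, 1, 7)
  [3] (1, 3, 11, 10)
  [4] (13, 3, 5, 7)
  [5] (4, 6, 0, 14)
  [6] (4, 6, 0, 14)
  [7] (0, 1, 13, 9)
  [8] (13, 3, 5, 7)
  [9] (4, 6, 0, 14)
  [10] (0, 20, 1, 7)
  [11] (0, 1, 13, 9)
  [12] (0, 1, 13, 9)
  [13] (4, 6, 0, 14)

The 13 indices split into 5 linkage classes (same alcove rep ⇔ same W_29-dot-orbit):

[[1, 2, 10], [3], [4, 8], [5, 6, 9, 13], [7, 11, 12]]


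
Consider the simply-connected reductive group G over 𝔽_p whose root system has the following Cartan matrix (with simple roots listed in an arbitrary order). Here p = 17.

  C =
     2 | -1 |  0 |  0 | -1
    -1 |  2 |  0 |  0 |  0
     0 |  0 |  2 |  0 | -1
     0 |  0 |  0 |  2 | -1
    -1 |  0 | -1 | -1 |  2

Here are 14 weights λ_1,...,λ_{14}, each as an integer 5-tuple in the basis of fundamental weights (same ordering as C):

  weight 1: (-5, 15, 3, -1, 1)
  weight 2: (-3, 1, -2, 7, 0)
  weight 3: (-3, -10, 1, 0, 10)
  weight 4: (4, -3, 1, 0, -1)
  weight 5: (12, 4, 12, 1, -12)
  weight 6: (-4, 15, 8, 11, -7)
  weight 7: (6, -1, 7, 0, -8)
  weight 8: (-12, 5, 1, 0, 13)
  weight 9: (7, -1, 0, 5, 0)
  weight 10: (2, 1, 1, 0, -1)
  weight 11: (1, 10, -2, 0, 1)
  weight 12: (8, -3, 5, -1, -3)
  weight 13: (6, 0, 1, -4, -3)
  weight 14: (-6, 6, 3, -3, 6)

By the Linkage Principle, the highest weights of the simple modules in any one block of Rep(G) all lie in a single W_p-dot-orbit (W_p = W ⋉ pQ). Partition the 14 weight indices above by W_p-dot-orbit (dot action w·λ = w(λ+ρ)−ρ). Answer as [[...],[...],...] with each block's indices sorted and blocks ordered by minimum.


Root system D_5: the 5×5 matrix C matches after relabeling.

Each λ_j+ρ reduced to Ā_17; 5-tuples below use C's row order:

  λ_1+ρ ↦ (0, 11, 1, 1, 1)
  λ_2+ρ ↦ (0, 0, 1, 6, 1)
  λ_3+ρ ↦ (3, 2, 2, 1, 0)
  λ_4+ρ ↦ (3, 2, 2, 1, 0)
  λ_5+ρ ↦ (2, 0, 1, 6, 2)
  λ_6+ρ ↦ (3, 2, 2, 1, 0)
  λ_7+ρ ↦ (0, 0, 1, 6, 1)
  λ_8+ρ ↦ (3, 2, 2, 1, 0)
  λ_9+ρ ↦ (0, 0, 1, 6, 1)
  λ_10+ρ ↦ (3, 2, 2, 1, 0)
  λ_11+ρ ↦ (0, 11, 1, 1, 1)
  λ_12+ρ ↦ (4, 2, 4, 2, 0)
  λ_13+ρ ↦ (2, 1, 3, 2, 0)
  λ_14+ρ ↦ (4, 2, 4, 2, 0)

Partition of {1..14} into 6 W_17-dot-orbits:

[[1, 11], [2, 7, 9], [3, 4, 6, 8, 10], [5], [12, 14], [13]]


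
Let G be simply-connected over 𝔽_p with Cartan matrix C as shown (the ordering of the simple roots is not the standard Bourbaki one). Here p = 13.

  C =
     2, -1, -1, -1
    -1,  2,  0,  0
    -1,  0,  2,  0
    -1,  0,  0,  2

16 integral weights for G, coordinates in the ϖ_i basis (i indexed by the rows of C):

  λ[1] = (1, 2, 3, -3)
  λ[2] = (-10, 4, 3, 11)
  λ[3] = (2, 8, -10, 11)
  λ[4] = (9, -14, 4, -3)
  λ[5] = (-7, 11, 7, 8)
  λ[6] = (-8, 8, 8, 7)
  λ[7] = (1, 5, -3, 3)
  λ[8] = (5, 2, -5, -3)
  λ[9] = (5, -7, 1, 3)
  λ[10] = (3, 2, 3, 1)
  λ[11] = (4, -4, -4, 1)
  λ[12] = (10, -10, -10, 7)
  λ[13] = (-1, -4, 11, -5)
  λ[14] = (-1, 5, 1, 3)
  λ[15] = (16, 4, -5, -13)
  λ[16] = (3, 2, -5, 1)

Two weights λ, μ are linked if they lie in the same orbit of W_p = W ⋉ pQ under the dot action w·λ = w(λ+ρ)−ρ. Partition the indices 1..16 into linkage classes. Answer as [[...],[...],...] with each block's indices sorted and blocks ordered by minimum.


Cartan matrix: type D_4 (|W|=192); un-permuting the 4 rows.

Each λ_j+ρ reduced to Ā_13; 4-tuples below use C's row order:

  1: (0, 3, 4, 2)
  2: (0, 4, 5, 3)
  3: (1, 2, 2, 1)
  4: (0, 8, 0, 3)
  5: (1, 2, 2, 1)
  6: (1, 2, 2, 1)
  7: (0, 6, 2, 4)
  8: (0, 3, 4, 2)
  9: (0, 6, 2, 4)
  10: (0, 3, 4, 2)
  11: (1, 2, 2, 1)
  12: (1, 2, 2, 1)
  13: (0, 4, 5, 3)
  14: (0, 6, 2, 4)
  15: (0, 4, 5, 3)
  16: (0, 3, 4, 2)

Partition of {1..16} into 5 W_13-dot-orbits:

[[1, 8, 10, 16], [2, 13, 15], [3, 5, 6, 11, 12], [4], [7, 9, 14]]


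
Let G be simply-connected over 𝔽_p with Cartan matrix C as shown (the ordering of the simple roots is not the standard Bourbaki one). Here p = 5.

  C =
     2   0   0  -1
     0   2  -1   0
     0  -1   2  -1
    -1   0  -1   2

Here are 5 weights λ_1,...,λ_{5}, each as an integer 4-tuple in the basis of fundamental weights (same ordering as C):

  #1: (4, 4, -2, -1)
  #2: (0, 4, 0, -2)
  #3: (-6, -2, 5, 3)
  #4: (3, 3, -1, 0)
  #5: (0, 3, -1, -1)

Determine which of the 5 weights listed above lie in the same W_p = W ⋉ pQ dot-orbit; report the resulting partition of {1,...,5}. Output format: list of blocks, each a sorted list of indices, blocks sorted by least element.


Cartan matrix: type A_4 (|W|=120); un-permuting the 4 rows.

Alcove-folded reps (p=5, 5 weights, presented ϖ-order):

  λ_1+ρ ↦ (0, 0, 0, 1);  λ_2+ρ ↦ (1, 4, 0, 0);  λ_3+ρ ↦ (1, 4, 0, 0);  λ_4+ρ ↦ (0, 0, 0, 1);  λ_5+ρ ↦ (1, 4, 0, 0)

The 5 indices split into 2 linkage classes (same alcove rep ⇔ same W_5-dot-orbit):

[[1, 4], [2, 3, 5]]


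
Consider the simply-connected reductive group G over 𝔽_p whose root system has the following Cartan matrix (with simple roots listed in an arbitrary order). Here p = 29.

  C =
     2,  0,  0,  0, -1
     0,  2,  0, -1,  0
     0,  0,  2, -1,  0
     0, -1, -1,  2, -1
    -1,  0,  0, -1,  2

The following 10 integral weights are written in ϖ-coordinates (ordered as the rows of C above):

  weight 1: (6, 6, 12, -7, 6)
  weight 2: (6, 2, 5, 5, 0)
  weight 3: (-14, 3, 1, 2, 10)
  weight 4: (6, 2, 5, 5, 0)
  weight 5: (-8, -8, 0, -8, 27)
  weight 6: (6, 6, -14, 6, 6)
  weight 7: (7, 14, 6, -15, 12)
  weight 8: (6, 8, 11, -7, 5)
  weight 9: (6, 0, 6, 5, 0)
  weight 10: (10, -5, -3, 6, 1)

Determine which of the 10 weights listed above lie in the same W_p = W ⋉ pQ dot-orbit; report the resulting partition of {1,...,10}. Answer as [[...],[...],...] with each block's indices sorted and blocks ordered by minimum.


Dynkin diagram of C (from the 8 off-diagonal −1 entries): D_5.

Alcove-folded reps (p=29, 10 weights, presented ϖ-order):

  [1] (7, 1, 7, 6, 1);  [2] (7, 3, 6, 6, 0);  [3] (11, 4, 2, 1, 2);  [4] (7, 3, 6, 6, 0);  [5] (7, 1, 7, 6, 1);  [6] (7, 1, 7, 6, 1);  [7] (7, 1, 7, 6, 1);  [8] (7, 3, 6, 6, 0);  [9] (7, 1, 7, 6, 1);  [10] (11, 4, 2, 1, 2)

Partition of {1..10} into 3 W_29-dot-orbits:

[[1, 5, 6, 7, 9], [2, 4, 8], [3, 10]]


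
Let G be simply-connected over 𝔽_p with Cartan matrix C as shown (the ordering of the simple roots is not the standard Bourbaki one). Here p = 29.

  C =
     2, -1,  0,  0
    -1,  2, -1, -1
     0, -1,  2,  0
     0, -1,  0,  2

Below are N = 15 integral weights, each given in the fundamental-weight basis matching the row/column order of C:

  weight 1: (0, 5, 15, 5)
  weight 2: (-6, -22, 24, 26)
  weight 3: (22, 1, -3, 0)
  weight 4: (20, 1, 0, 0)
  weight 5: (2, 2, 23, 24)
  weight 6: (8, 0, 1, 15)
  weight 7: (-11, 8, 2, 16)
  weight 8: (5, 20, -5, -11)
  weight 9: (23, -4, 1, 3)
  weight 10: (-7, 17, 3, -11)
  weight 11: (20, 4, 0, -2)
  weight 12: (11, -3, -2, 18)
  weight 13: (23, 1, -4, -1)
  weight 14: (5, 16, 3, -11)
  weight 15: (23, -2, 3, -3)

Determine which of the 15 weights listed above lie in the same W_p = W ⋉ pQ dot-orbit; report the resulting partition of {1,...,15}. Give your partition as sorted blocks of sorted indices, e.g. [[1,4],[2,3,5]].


Cartan matrix: type D_4 (|W|=192); un-permuting the 4 rows.

Each λ_j+ρ reduced to Ā_29; 4-tuples below use C's row order:

  λ_1+ρ ↦ (1, 0, 16, 6) · λ_2+ρ ↦ (21, 2, 1, 1) · λ_3+ρ ↦ (23, 0, 2, 1) · λ_4+ρ ↦ (21, 2, 1, 1) · λ_5+ρ ↦ (23, 0, 2, 1) · λ_6+ρ ↦ (9, 1, 2, 16) · λ_7+ρ ↦ (9, 1, 2, 16) · λ_8+ρ ↦ (6, 2, 4, 10) · λ_9+ρ ↦ (21, 2, 1, 1) · λ_10+ρ ↦ (6, 2, 4, 10) · λ_11+ρ ↦ (21, 2, 1, 1) · λ_12+ρ ↦ (9, 1, 2, 16) · λ_13+ρ ↦ (23, 0, 2, 1) · λ_14+ρ ↦ (6, 2, 4, 10) · λ_15+ρ ↦ (21, 2, 1, 1)

Grouping the 15 weights by Ā_29-representative: 5 linkage classes.

[[1], [2, 4, 9, 11, 15], [3, 5, 13], [6, 7, 12], [8, 10, 14]]


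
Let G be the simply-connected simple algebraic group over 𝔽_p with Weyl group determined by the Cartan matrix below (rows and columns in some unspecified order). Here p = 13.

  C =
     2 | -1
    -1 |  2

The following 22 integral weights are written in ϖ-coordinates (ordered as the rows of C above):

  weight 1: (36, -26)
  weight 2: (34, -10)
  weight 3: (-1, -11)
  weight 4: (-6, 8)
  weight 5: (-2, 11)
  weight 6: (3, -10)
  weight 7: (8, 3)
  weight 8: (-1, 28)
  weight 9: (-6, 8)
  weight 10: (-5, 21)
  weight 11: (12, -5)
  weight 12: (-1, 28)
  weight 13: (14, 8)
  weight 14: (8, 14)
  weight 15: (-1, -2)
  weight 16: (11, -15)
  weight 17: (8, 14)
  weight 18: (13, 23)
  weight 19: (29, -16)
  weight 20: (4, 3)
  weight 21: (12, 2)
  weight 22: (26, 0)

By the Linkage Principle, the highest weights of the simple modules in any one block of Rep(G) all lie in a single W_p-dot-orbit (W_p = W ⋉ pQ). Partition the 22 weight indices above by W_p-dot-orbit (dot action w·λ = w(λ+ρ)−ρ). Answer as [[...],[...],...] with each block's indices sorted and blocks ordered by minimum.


Dynkin diagram of C (from the 2 off-diagonal −1 entries): A_2.

Each λ_j+ρ reduced to Ā_13; 2-tuples below use C's row order:

  λ_1 → (1, 11);  λ_2 → (9, 4);  λ_3 → (10, 0);  λ_4 → (5, 4);  λ_5 → (1, 11);  λ_6 → (5, 4);  λ_7 → (9, 4);  λ_8 → (10, 0);  λ_9 → (5, 4);  λ_10 → (5, 4);  λ_11 → (9, 4);  λ_12 → (10, 0);  λ_13 → (2, 2);  λ_14 → (2, 2);  λ_15 → (1, 0);  λ_16 → (1, 11);  λ_17 → (2, 2);  λ_18 → (1, 11);  λ_19 → (2, 2);  λ_20 → (5, 4);  λ_21 → (10, 0);  λ_22 → (1, 11)

6 distinct reps among the 22 weights ⇒ 6 W_13-linkage classes:

[[1, 5, 16, 18, 22], [2, 7, 11], [3, 8, 12, 21], [4, 6, 9, 10, 20], [13, 14, 17, 19], [15]]


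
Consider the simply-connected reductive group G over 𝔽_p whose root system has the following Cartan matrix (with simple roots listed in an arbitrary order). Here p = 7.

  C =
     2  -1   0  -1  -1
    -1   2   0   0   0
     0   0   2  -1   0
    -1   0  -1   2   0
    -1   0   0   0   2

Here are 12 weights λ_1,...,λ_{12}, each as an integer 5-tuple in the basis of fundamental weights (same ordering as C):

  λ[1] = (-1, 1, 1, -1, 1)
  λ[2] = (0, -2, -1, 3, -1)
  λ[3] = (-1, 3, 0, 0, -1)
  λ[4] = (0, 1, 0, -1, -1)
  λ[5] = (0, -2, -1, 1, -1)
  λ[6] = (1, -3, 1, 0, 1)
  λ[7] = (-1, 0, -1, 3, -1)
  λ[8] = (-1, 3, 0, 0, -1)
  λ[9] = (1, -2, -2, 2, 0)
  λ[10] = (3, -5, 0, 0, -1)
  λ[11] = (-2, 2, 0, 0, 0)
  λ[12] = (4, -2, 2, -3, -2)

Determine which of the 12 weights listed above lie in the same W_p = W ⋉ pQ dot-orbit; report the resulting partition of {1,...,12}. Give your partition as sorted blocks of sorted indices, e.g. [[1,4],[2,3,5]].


C ↔ D_5 under row/col permutation; |W(D_5)| = 1920.

Alcove-folded reps (p=7, 12 weights, presented ϖ-order):

    1: (0, 2, 2, 0, 2)
    2: (0, 1, 0, 2, 0)
    3: (0, 4, 1, 1, 0)
    4: (1, 2, 1, 0, 0)
    5: (0, 1, 0, 2, 0)
    6: (0, 2, 2, 0, 2)
    7: (0, 1, 0, 2, 0)
    8: (0, 4, 1, 1, 0)
    9: (1, 1, 1, 0, 1)
    10: (0, 4, 1, 1, 0)
    11: (1, 2, 1, 0, 0)
    12: (1, 1, 1, 0, 1)

Partition of {1..12} into 5 W_7-dot-orbits:

[[1, 6], [2, 5, 7], [3, 8, 10], [4, 11], [9, 12]]


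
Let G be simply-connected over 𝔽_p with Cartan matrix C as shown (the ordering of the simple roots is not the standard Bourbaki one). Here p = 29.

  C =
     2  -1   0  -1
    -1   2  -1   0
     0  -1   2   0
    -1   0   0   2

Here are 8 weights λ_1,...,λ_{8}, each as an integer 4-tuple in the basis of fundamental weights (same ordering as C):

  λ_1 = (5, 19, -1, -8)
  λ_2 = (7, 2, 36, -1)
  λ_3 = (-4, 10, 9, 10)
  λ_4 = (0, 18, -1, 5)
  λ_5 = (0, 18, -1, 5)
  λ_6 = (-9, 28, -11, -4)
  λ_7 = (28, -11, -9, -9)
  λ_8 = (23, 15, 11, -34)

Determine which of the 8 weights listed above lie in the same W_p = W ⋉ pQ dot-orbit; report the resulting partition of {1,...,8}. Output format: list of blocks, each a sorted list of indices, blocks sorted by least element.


C ↔ A_4 under row/col permutation; |W(A_4)| = 120.

λ_j+ρ reflected into Ā_29 (⟨·,θ^∨⟩≤29); 4-tuples as given:

  1: (1, 19, 0, 6)
  2: (3, 8, 10, 8)
  3: (3, 8, 10, 8)
  4: (1, 19, 0, 6)
  5: (1, 19, 0, 6)
  6: (3, 8, 10, 8)
  7: (3, 8, 10, 8)
  8: (5, 4, 7, 1)

3 distinct reps among the 8 weights ⇒ 3 W_29-linkage classes:

[[1, 4, 5], [2, 3, 6, 7], [8]]


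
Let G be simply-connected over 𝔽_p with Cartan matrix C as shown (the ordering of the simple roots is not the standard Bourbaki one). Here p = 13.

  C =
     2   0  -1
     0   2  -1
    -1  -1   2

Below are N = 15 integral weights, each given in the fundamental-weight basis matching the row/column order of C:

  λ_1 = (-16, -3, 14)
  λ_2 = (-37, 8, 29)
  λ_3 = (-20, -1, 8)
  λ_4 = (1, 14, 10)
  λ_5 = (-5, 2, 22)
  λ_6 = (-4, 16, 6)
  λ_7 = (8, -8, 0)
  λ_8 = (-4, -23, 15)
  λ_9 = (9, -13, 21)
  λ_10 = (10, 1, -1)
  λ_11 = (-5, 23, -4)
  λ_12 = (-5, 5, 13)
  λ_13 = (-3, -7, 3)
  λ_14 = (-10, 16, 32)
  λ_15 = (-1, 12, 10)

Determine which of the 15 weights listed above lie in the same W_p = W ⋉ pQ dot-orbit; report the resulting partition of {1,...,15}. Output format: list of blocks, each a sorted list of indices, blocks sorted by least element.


Cartan matrix: type A_3 (|W|=24); un-permuting the 3 rows.

Ā_13 reps of the 15 weights (A_3, coords as presented):

  λ_1+ρ ↦ (11, 2, 0) · λ_2+ρ ↦ (3, 4, 0) · λ_3+ρ ↦ (3, 4, 0) · λ_4+ρ ↦ (11, 2, 0) · λ_5+ρ ↦ (3, 4, 0) · λ_6+ρ ↦ (4, 2, 4) · λ_7+ρ ↦ (3, 1, 6) · λ_8+ρ ↦ (3, 4, 0) · λ_9+ρ ↦ (3, 1, 6) · λ_10+ρ ↦ (11, 2, 0) · λ_11+ρ ↦ (4, 2, 4) · λ_12+ρ ↦ (3, 1, 6) · λ_13+ρ ↦ (2, 2, 2) · λ_14+ρ ↦ (2, 2, 2) · λ_15+ρ ↦ (11, 2, 0)

These 15 weights hit 5 W_13-dot-orbits; sizes (4, 4, 2, 3, 2):

[[1, 4, 10, 15], [2, 3, 5, 8], [6, 11], [7, 9, 12], [13, 14]]


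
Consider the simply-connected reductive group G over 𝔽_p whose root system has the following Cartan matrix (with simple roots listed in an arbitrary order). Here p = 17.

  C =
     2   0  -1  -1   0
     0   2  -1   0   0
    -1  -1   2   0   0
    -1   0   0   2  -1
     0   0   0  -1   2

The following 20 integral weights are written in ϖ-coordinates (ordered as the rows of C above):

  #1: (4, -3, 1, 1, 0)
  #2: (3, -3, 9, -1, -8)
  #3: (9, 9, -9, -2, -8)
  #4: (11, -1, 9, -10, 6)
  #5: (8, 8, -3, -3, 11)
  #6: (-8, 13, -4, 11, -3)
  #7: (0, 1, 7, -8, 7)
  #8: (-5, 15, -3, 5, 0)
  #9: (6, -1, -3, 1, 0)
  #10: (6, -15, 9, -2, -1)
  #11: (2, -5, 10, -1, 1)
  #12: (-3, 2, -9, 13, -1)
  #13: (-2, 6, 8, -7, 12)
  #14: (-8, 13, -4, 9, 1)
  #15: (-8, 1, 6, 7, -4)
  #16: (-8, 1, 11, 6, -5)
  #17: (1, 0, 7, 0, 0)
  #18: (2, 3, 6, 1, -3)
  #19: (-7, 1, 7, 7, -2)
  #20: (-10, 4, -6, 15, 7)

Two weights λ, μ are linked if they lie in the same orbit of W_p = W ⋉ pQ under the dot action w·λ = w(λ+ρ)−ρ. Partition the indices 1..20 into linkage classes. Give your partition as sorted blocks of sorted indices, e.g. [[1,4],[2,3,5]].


Root system A_5: the 5×5 matrix C matches after relabeling.

W_17-reps of the 20 weights in Ā_17 (same 5-coord order as C):

  1: (5, 2, 0, 2, 1)
  2: (3, 2, 5, 4, 0)
  3: (6, 2, 2, 1, 1)
  4: (3, 2, 5, 4, 0)
  5: (5, 2, 0, 2, 1)
  6: (3, 4, 7, 0, 2)
  7: (6, 2, 2, 1, 1)
  8: (2, 10, 4, 0, 1)
  9: (5, 2, 0, 2, 1)
  10: (2, 10, 4, 0, 1)
  11: (3, 4, 7, 0, 2)
  12: (3, 2, 5, 4, 0)
  13: (6, 2, 2, 1, 1)
  14: (3, 4, 7, 0, 2)
  15: (5, 2, 0, 2, 1)
  16: (3, 2, 5, 4, 0)
  17: (2, 1, 8, 1, 1)
  18: (3, 4, 7, 0, 2)
  19: (6, 2, 2, 1, 1)
  20: (5, 2, 0, 2, 1)

6 distinct reps among the 20 weights ⇒ 6 W_17-linkage classes:

[[1, 5, 9, 15, 20], [2, 4, 12, 16], [3, 7, 13, 19], [6, 11, 14, 18], [8, 10], [17]]


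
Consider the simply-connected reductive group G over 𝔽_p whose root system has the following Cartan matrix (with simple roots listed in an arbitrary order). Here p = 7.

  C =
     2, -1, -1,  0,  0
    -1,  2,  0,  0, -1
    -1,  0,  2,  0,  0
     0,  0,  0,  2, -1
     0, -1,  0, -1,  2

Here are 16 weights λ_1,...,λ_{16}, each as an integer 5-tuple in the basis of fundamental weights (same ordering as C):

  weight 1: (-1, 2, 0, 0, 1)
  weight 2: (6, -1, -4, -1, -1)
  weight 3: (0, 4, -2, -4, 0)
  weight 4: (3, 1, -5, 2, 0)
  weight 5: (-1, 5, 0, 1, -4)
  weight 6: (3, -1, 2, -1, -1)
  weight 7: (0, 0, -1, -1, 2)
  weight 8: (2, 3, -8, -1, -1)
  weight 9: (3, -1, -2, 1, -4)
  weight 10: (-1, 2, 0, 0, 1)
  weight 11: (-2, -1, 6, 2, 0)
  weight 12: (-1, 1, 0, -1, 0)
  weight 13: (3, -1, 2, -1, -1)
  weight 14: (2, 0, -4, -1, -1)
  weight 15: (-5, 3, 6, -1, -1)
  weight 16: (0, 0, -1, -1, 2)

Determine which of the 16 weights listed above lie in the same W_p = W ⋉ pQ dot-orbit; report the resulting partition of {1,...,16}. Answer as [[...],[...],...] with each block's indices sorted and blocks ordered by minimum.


Root system A_5: the 5×5 matrix C matches after relabeling.

Folding the 16 weights λ_j+ρ into Ā_7 (reps in the given 5-coord order):

  1: (0, 3, 1, 1, 2)
  2: (4, 0, 3, 0, 0)
  3: (0, 3, 1, 1, 2)
  4: (0, 2, 1, 0, 1)
  5: (0, 3, 1, 1, 2)
  6: (4, 0, 3, 0, 0)
  7: (1, 1, 0, 0, 3)
  8: (4, 0, 3, 0, 0)
  9: (0, 2, 1, 0, 1)
  10: (0, 3, 1, 1, 2)
  11: (0, 1, 3, 0, 0)
  12: (0, 2, 1, 0, 1)
  13: (4, 0, 3, 0, 0)
  14: (0, 1, 3, 0, 0)
  15: (4, 0, 3, 0, 0)
  16: (1, 1, 0, 0, 3)

Grouping the 16 weights by Ā_7-representative: 5 linkage classes.

[[1, 3, 5, 10], [2, 6, 8, 13, 15], [4, 9, 12], [7, 16], [11, 14]]


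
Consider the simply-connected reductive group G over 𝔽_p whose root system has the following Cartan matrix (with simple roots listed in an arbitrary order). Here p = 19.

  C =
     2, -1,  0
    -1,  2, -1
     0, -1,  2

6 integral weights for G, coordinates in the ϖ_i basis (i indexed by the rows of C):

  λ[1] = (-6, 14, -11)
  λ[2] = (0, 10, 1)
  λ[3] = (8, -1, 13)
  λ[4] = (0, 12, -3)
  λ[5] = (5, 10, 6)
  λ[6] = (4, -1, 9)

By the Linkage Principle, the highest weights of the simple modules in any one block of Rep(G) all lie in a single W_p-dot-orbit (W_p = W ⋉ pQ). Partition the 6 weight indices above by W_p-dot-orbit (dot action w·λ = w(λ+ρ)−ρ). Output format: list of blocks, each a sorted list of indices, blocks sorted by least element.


C ↔ A_3 under row/col permutation; |W(A_3)| = 24.

Alcove-folded reps (p=19, 6 weights, presented ϖ-order):

  [1] (5, 0, 10);  [2] (1, 11, 2);  [3] (5, 0, 10);  [4] (1, 11, 2);  [5] (1, 11, 2);  [6] (5, 0, 10)

The 6 indices split into 2 linkage classes (same alcove rep ⇔ same W_19-dot-orbit):

[[1, 3, 6], [2, 4, 5]]


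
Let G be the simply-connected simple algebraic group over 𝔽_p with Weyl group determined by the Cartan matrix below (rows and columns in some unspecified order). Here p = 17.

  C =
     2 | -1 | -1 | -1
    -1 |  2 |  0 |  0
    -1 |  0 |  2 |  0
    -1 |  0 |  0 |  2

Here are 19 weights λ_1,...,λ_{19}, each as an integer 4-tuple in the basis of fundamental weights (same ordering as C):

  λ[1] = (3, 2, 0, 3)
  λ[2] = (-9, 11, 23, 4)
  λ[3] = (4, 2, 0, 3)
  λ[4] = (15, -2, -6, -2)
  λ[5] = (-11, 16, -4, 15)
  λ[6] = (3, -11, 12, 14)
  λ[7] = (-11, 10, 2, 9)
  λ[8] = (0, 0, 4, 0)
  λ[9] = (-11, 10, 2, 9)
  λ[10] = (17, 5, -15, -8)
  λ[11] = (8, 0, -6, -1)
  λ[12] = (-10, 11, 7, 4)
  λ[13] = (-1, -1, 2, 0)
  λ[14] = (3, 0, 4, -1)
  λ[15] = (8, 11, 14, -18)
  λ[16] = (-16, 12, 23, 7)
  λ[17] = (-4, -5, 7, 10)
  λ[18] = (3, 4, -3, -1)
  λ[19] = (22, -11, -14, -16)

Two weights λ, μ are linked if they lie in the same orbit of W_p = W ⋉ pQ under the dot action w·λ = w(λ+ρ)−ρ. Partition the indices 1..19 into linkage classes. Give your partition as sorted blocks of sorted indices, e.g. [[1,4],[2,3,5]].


C ↔ D_4 under row/col permutation; |W(D_4)| = 192.

W_17-reps of the 19 weights in Ā_17 (same 4-coord order as C):

  1: (4, 3, 1, 4) · 2: (4, 3, 1, 4) · 3: (4, 3, 1, 4) · 4: (1, 1, 5, 1) · 5: (3, 1, 7, 0) · 6: (2, 5, 2, 0) · 7: (3, 1, 7, 0) · 8: (1, 1, 5, 1) · 9: (3, 1, 7, 0) · 10: (3, 1, 7, 0) · 11: (4, 1, 5, 0) · 12: (4, 3, 1, 4) · 13: (0, 0, 3, 1) · 14: (4, 1, 5, 0) · 15: (2, 5, 2, 0) · 16: (2, 5, 2, 0) · 17: (4, 3, 1, 4) · 18: (2, 5, 2, 0) · 19: (2, 5, 2, 0)

Linkage partition of the 19 weights (6 classes, p=17):

[[1, 2, 3, 12, 17], [4, 8], [5, 7, 9, 10], [6, 15, 16, 18, 19], [11, 14], [13]]


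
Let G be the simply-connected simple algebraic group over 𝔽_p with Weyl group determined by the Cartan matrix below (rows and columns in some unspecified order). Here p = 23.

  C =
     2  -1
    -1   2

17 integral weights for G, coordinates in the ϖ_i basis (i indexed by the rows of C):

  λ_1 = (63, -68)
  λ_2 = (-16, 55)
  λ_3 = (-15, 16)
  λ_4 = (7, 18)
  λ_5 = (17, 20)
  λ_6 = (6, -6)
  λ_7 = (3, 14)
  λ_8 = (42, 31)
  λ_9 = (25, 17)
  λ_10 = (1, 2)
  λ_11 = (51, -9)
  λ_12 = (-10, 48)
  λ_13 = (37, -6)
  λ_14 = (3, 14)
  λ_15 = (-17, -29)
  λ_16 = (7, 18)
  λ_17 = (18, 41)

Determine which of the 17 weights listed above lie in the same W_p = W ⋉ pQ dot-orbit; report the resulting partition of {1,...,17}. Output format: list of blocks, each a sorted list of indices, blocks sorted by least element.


A_2 Cartan matrix, 2 simple roots permuted; ρ=(1,1).

Alcove-folded reps (p=23, 17 weights, presented ϖ-order):

  [1] (2, 3)
  [2] (8, 10)
  [3] (14, 3)
  [4] (4, 15)
  [5] (2, 5)
  [6] (2, 5)
  [7] (4, 15)
  [8] (14, 3)
  [9] (2, 3)
  [10] (2, 3)
  [11] (6, 15)
  [12] (14, 3)
  [13] (8, 10)
  [14] (4, 15)
  [15] (2, 5)
  [16] (4, 15)
  [17] (4, 15)

The 17 indices split into 6 linkage classes (same alcove rep ⇔ same W_23-dot-orbit):

[[1, 9, 10], [2, 13], [3, 8, 12], [4, 7, 14, 16, 17], [5, 6, 15], [11]]


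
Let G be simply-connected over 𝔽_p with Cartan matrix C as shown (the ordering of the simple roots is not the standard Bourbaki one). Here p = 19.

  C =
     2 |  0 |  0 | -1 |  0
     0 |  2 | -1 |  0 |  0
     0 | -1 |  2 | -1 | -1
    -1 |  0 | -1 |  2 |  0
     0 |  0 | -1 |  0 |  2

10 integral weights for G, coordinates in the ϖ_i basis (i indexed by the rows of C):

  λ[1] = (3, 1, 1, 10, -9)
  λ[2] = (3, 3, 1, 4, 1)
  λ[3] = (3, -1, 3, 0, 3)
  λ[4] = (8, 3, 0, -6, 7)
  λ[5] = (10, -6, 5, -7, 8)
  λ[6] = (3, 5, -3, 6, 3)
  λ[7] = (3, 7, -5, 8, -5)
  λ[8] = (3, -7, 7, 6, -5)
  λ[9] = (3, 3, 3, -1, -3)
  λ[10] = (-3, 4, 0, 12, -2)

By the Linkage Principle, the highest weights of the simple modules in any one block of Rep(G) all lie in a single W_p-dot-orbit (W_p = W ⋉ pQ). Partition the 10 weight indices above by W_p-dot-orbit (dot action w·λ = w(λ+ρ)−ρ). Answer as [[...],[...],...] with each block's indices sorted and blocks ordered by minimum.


Root system D_5: the 5×5 matrix C matches after relabeling.

Each λ_j+ρ reduced to Ā_19; 5-tuples below use C's row order:

    λ_1+ρ ↦ (4, 4, 2, 0, 2)
    λ_2+ρ ↦ (4, 4, 2, 0, 2)
    λ_3+ρ ↦ (4, 0, 4, 1, 4)
    λ_4+ρ ↦ (4, 0, 4, 1, 4)
    λ_5+ρ ↦ (4, 0, 4, 1, 4)
    λ_6+ρ ↦ (4, 4, 2, 0, 2)
    λ_7+ρ ↦ (4, 0, 4, 1, 4)
    λ_8+ρ ↦ (4, 4, 2, 0, 2)
    λ_9+ρ ↦ (4, 4, 2, 0, 2)
    λ_10+ρ ↦ (2, 5, 0, 0, 1)

3 distinct reps among the 10 weights ⇒ 3 W_19-linkage classes:

[[1, 2, 6, 8, 9], [3, 4, 5, 7], [10]]


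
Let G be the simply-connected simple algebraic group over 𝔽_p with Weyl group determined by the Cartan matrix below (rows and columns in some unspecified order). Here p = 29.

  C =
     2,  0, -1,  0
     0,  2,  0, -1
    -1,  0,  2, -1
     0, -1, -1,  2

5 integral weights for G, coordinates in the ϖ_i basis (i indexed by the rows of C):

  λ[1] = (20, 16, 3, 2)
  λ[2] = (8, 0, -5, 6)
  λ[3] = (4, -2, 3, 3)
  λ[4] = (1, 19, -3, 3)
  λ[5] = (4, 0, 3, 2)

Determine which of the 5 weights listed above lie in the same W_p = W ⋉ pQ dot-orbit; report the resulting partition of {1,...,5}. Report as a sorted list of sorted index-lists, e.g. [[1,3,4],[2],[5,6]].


C ↔ A_4 under row/col permutation; |W(A_4)| = 120.

λ_j+ρ reflected into Ā_29 (⟨·,θ^∨⟩≤29); 4-tuples as given:

  λ_1+ρ ↦ (5, 1, 4, 3)
  λ_2+ρ ↦ (5, 1, 4, 3)
  λ_3+ρ ↦ (5, 1, 4, 3)
  λ_4+ρ ↦ (0, 20, 2, 2)
  λ_5+ρ ↦ (5, 1, 4, 3)

2 distinct reps among the 5 weights ⇒ 2 W_29-linkage classes:

[[1, 2, 3, 5], [4]]


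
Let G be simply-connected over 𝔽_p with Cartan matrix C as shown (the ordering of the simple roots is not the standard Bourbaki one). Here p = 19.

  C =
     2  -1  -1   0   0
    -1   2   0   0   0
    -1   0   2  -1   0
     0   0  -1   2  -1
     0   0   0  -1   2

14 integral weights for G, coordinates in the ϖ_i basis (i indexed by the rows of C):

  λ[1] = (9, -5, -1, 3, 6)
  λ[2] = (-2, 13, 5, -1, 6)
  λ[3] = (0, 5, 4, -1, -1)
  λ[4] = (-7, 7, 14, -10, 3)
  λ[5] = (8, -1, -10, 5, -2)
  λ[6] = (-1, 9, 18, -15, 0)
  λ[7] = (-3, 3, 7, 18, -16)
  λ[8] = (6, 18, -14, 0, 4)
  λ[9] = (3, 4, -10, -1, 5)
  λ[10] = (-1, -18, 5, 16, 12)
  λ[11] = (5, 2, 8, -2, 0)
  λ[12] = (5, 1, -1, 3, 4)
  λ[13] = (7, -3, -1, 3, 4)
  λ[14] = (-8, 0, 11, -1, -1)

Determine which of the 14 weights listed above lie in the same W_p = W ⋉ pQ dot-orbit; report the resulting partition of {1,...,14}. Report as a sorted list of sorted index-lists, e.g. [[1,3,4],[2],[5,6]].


Cartan matrix: type A_5 (|W|=720); un-permuting the 5 rows.

Alcove-folded reps (p=19, 14 weights, presented ϖ-order):

  1: (6, 2, 0, 4, 5);  2: (1, 6, 5, 0, 0);  3: (1, 6, 5, 0, 0);  4: (6, 2, 0, 4, 5);  5: (0, 0, 5, 1, 3);  6: (0, 0, 5, 1, 3);  7: (6, 2, 0, 4, 5);  8: (1, 6, 5, 0, 0);  9: (0, 0, 5, 1, 3);  10: (11, 2, 0, 2, 0);  11: (6, 3, 8, 1, 0);  12: (6, 2, 0, 4, 5);  13: (6, 2, 0, 4, 5);  14: (1, 6, 5, 0, 0)

Linkage partition of the 14 weights (5 classes, p=19):

[[1, 4, 7, 12, 13], [2, 3, 8, 14], [5, 6, 9], [10], [11]]


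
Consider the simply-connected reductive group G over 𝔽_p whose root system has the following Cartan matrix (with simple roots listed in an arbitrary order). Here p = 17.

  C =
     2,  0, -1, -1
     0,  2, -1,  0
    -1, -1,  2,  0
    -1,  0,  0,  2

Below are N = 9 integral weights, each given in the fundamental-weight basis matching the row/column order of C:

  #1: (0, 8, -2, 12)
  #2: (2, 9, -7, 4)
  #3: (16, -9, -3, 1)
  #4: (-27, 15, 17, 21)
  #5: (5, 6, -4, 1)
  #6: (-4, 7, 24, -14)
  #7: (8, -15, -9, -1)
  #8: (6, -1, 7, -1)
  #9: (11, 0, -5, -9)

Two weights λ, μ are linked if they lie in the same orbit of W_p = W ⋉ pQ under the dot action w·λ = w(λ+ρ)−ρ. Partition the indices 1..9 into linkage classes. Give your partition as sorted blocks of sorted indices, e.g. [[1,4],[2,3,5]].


A_4 Cartan matrix, 4 simple roots permuted; ρ=(1,1,1,1).

W_17-reps of the 9 weights in Ā_17 (same 4-coord order as C):

  1: (0, 3, 1, 8) · 2: (3, 4, 3, 2) · 3: (7, 0, 8, 0) · 4: (0, 3, 1, 8) · 5: (3, 4, 3, 2) · 6: (0, 3, 1, 8) · 7: (0, 3, 1, 8) · 8: (7, 0, 8, 0) · 9: (0, 3, 1, 8)

Linkage partition of the 9 weights (3 classes, p=17):

[[1, 4, 6, 7, 9], [2, 5], [3, 8]]


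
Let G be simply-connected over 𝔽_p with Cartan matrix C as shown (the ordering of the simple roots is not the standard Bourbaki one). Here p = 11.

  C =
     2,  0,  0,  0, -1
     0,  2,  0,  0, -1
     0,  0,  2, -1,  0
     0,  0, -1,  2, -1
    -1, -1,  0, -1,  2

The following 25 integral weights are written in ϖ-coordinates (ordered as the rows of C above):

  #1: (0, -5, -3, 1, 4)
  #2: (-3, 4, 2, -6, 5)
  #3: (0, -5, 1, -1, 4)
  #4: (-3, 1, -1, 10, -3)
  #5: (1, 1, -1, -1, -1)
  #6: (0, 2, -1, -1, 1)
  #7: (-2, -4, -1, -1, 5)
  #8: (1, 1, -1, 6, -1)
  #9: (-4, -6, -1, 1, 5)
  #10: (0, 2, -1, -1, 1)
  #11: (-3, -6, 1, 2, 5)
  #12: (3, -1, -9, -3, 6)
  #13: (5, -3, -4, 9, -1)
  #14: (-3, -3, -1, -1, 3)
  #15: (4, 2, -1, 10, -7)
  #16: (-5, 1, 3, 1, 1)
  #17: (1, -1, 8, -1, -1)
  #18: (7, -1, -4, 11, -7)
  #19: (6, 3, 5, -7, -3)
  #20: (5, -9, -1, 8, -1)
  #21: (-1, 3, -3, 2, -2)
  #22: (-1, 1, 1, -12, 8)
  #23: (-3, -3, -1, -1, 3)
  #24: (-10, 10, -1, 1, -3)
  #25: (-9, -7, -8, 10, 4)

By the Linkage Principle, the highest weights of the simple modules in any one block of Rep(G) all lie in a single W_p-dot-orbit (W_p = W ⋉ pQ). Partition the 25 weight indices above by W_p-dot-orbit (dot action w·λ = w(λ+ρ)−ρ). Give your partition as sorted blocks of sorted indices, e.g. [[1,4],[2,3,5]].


Type D_5, rank 5, |W|=1920; reorder rows/cols to standard.

Each λ_j+ρ reduced to Ā_11; 5-tuples below use C's row order:

  λ_1 → (1, 4, 2, 0, 1)
  λ_2 → (1, 4, 2, 0, 1)
  λ_3 → (1, 4, 2, 0, 1)
  λ_4 → (2, 2, 0, 0, 0)
  λ_5 → (2, 2, 0, 0, 0)
  λ_6 → (1, 3, 0, 0, 2)
  λ_7 → (1, 3, 0, 0, 2)
  λ_8 → (2, 2, 0, 0, 0)
  λ_9 → (1, 3, 0, 0, 2)
  λ_10 → (1, 3, 0, 0, 2)
  λ_11 → (1, 4, 2, 0, 1)
  λ_12 → (1, 3, 2, 0, 0)
  λ_13 → (1, 3, 2, 0, 0)
  λ_14 → (2, 2, 0, 0, 0)
  λ_15 → (1, 3, 2, 0, 0)
  λ_16 → (2, 0, 4, 0, 2)
  λ_17 → (2, 0, 9, 0, 0)
  λ_18 → (1, 3, 0, 0, 2)
  λ_19 → (1, 4, 2, 0, 1)
  λ_20 → (2, 0, 4, 0, 2)
  λ_21 → (1, 3, 2, 0, 0)
  λ_22 → (2, 0, 9, 0, 0)
  λ_23 → (2, 2, 0, 0, 0)
  λ_24 → (2, 0, 9, 0, 0)
  λ_25 → (1, 3, 2, 0, 0)

The 25 indices split into 6 linkage classes (same alcove rep ⇔ same W_11-dot-orbit):

[[1, 2, 3, 11, 19], [4, 5, 8, 14, 23], [6, 7, 9, 10, 18], [12, 13, 15, 21, 25], [16, 20], [17, 22, 24]]


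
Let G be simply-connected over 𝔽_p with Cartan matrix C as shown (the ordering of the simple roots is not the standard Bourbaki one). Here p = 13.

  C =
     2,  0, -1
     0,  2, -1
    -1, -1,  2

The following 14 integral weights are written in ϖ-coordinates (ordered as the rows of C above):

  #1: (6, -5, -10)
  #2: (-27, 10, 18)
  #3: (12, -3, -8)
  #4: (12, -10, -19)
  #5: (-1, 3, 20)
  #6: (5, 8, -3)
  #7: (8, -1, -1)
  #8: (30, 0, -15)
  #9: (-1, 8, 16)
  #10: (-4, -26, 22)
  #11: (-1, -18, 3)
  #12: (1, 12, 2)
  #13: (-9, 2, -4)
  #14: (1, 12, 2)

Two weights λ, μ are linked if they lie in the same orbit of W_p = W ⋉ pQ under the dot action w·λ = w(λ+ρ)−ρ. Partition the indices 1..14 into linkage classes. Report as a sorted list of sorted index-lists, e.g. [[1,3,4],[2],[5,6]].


Cartan matrix: type A_3 (|W|=24); un-permuting the 3 rows.

Folding the 14 weights λ_j+ρ into Ā_13 (reps in the given 3-coord order):

  λ_1+ρ ↦ (4, 7, 2);  λ_2+ρ ↦ (4, 7, 2);  λ_3+ρ ↦ (4, 7, 2);  λ_4+ρ ↦ (4, 0, 1);  λ_5+ρ ↦ (4, 0, 1);  λ_6+ρ ↦ (4, 7, 2);  λ_7+ρ ↦ (9, 0, 0);  λ_8+ρ ↦ (4, 0, 1);  λ_9+ρ ↦ (9, 0, 0);  λ_10+ρ ↦ (3, 1, 7);  λ_11+ρ ↦ (9, 0, 0);  λ_12+ρ ↦ (3, 8, 0);  λ_13+ρ ↦ (3, 8, 0);  λ_14+ρ ↦ (3, 8, 0)

The 14 indices split into 5 linkage classes (same alcove rep ⇔ same W_13-dot-orbit):

[[1, 2, 3, 6], [4, 5, 8], [7, 9, 11], [10], [12, 13, 14]]


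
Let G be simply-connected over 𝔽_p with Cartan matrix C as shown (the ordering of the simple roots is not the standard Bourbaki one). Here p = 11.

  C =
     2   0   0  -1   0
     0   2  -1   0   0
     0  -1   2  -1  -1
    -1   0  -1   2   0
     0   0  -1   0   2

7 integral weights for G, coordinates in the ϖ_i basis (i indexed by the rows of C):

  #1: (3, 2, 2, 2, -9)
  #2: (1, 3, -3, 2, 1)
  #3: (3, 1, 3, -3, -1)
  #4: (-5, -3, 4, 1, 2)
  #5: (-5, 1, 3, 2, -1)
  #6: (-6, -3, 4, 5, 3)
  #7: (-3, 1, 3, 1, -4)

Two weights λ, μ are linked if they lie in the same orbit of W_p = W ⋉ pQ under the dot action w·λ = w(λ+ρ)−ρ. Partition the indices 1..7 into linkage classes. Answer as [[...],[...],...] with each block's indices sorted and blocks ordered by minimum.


C ↔ D_5 under row/col permutation; |W(D_5)| = 1920.

λ_j+ρ reflected into Ā_11 (⟨·,θ^∨⟩≤11); 5-tuples as given:

  [1] (2, 2, 1, 0, 3);  [2] (2, 2, 2, 1, 0);  [3] (2, 2, 2, 1, 0);  [4] (2, 2, 1, 0, 3);  [5] (2, 2, 2, 1, 0);  [6] (2, 2, 2, 1, 0);  [7] (2, 2, 1, 0, 3)

The 7 indices split into 2 linkage classes (same alcove rep ⇔ same W_11-dot-orbit):

[[1, 4, 7], [2, 3, 5, 6]]


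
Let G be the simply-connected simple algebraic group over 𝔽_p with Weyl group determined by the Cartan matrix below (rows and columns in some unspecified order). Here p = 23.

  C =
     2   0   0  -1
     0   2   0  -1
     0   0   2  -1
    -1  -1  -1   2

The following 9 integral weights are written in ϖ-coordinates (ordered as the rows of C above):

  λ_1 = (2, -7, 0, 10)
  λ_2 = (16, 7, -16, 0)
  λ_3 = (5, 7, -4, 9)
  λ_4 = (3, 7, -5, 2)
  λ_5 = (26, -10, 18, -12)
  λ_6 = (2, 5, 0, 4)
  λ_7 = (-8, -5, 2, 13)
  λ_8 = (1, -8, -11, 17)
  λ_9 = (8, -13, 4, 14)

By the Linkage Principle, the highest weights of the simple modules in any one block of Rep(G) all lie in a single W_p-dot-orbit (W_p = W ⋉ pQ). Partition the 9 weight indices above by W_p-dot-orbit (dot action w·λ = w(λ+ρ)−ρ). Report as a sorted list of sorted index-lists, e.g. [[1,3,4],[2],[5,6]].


Cartan matrix: type D_4 (|W|=192); un-permuting the 4 rows.

Ā_23 reps of the 9 weights (D_4, coords as presented):

  λ_1+ρ ↦ (3, 6, 1, 5);  λ_2+ρ ↦ (3, 6, 1, 5);  λ_3+ρ ↦ (5, 7, 2, 1);  λ_4+ρ ↦ (3, 7, 3, 1);  λ_5+ρ ↦ (3, 7, 3, 1);  λ_6+ρ ↦ (3, 6, 1, 5);  λ_7+ρ ↦ (7, 4, 3, 3);  λ_8+ρ ↦ (2, 7, 10, 1);  λ_9+ρ ↦ (3, 6, 1, 5)

Linkage partition of the 9 weights (5 classes, p=23):

[[1, 2, 6, 9], [3], [4, 5], [7], [8]]
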